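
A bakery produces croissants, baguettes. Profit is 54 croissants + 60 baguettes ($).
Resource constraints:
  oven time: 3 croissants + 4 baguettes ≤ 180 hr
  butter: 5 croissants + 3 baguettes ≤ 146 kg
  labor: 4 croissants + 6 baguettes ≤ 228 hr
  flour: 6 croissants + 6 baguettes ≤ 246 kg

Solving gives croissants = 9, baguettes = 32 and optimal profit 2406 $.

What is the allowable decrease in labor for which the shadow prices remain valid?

5

Binding constraints: labor, flour. The basis is B = [[4,6],[6,6]] with det -12.
Per unit decrease in labor, x* moves by d = (0.5, -0.5).
The basis stays optimal until butter becomes binding; allowable decrease = 5 hr.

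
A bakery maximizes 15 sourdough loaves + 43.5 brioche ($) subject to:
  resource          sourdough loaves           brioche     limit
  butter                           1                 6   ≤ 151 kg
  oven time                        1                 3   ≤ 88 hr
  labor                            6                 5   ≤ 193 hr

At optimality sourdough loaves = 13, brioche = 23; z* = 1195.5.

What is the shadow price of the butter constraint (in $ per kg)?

6

Binding: butter and labor. Non-binding: oven time (6 unused).
Since oven time is not tight, its dual is 0.
Dual feasibility on the basic columns requires 1·y_butter + 6·y_labor = 15, 6·y_butter + 5·y_labor = 43.5.
Solving: y_butter = 6, y_labor = 1.5.
Shadow price of butter = 6.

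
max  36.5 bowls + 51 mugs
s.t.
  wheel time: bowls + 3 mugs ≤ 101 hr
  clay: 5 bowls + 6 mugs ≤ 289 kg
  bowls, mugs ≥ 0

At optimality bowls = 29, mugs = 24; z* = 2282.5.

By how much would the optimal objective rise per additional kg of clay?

Check each constraint at x*: wheel time 101/101 (tight); clay 289/289 (tight).
The binding rows give the dual system: 1·y_wheel time + 5·y_clay = 36.5 and 3·y_wheel time + 6·y_clay = 51.
This yields shadow prices y_wheel time = 4, y_clay = 6.5.
Shadow price of clay = 6.5.

6.5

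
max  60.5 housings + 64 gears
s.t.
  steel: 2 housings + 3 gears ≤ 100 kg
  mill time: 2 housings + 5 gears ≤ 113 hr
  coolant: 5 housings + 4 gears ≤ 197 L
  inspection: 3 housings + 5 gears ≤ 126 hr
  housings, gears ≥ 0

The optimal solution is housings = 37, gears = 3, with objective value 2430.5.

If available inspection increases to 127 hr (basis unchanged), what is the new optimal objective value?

Check each constraint at x*: steel 83/100 (slack 17); mill time 89/113 (slack 24); coolant 197/197 (tight); inspection 126/126 (tight).
By complementary slackness, y = 0 for the non-binding constraints.
Dual feasibility on the basic columns requires 5·y_coolant + 3·y_inspection = 60.5, 4·y_coolant + 5·y_inspection = 64.
→ y_coolant = 8.5 and y_inspection = 6.
Δz = y_inspection·Δb = 6 × (1) = 6, so new z* = 2430.5 + 6 = 2436.5.

2436.5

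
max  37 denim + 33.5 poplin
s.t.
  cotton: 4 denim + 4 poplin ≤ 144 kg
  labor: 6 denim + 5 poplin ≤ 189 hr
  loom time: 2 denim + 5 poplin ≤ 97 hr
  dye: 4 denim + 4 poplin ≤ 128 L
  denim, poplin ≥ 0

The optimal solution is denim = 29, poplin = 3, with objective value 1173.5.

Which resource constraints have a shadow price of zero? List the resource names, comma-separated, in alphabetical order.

cotton, loom time

cotton: 128/144 (slack 16)
labor: 189/189 (binding)
loom time: 73/97 (slack 24)
dye: 128/128 (binding)
By complementary slackness, a constraint with positive slack has shadow price 0 → cotton, loom time.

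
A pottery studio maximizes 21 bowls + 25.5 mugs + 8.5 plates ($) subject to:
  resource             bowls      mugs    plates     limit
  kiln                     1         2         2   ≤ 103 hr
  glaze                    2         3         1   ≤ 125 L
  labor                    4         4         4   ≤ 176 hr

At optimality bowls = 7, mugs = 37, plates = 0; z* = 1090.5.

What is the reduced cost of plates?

Binding: glaze and labor. Non-binding: kiln (22 unused).
By complementary slackness, y = 0 for the non-binding constraint.
The binding rows give the dual system: 2·y_glaze + 4·y_labor = 21 and 3·y_glaze + 4·y_labor = 25.5.
→ y_glaze = 4.5 and y_labor = 3.
Reduced cost of plates: c₃ − yᵀa₃ = 8.5 − (4.5·1 + 3·4) = 8.5 − 16.5 = -8.

-8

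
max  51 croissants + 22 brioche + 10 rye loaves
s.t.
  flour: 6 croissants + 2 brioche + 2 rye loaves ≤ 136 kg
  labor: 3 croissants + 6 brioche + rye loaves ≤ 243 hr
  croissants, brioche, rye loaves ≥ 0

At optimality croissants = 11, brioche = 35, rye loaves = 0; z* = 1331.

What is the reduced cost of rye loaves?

-7

Check each constraint at x*: flour 136/136 (tight); labor 243/243 (tight).
The binding rows give the dual system: 6·y_flour + 3·y_labor = 51 and 2·y_flour + 6·y_labor = 22.
This yields shadow prices y_flour = 8, y_labor = 1.
Reduced cost of rye loaves: c₃ − yᵀa₃ = 10 − (8·2 + 1·1) = 10 − 17 = -7.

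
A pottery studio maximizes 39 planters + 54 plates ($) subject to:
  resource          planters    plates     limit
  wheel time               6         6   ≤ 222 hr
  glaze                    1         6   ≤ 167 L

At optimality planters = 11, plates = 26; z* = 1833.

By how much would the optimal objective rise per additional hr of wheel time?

6

At the optimum: wheel time uses 222 of 222 (binding); glaze uses 167 of 167 (binding).
From A_Bᵀ y = c: 6·y_wheel time + 1·y_glaze = 39; 6·y_wheel time + 6·y_glaze = 54.
→ y_wheel time = 6 and y_glaze = 3.
Shadow price of wheel time = 6.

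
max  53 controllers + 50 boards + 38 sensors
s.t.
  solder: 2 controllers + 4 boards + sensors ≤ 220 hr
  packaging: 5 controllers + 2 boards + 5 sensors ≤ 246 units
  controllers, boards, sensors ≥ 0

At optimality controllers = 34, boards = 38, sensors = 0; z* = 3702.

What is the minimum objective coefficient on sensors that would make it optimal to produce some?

Check each constraint at x*: solder 220/220 (tight); packaging 246/246 (tight).
From A_Bᵀ y = c: 2·y_solder + 5·y_packaging = 53; 4·y_solder + 2·y_packaging = 50.
Solving: y_solder = 9, y_packaging = 7.
sensors enters the basis when its profit ≥ yᵀa₃ = 9·1 + 7·5 = 44.

44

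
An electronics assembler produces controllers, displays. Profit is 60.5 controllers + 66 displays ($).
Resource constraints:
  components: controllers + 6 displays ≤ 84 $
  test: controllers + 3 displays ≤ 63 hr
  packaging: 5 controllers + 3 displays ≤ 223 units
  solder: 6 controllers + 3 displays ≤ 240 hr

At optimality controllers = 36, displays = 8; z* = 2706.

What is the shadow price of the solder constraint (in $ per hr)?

At the optimum: components uses 84 of 84 (binding); test uses 60 of 63 (slack = 3); packaging uses 204 of 223 (slack = 19); solder uses 240 of 240 (binding).
By complementary slackness, y = 0 for the non-binding constraints.
From A_Bᵀ y = c: 1·y_components + 6·y_solder = 60.5; 6·y_components + 3·y_solder = 66.
→ y_components = 6.5 and y_solder = 9.
Shadow price of solder = 9.

9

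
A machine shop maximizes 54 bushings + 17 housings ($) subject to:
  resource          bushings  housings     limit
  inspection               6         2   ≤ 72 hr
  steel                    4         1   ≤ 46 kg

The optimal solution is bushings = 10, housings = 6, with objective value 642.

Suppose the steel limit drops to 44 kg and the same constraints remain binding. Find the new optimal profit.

636

Both inspection and steel are binding at x*.
From A_Bᵀ y = c: 6·y_inspection + 4·y_steel = 54; 2·y_inspection + 1·y_steel = 17.
This yields shadow prices y_inspection = 7, y_steel = 3.
Δz = y_steel·Δb = 3 × (-2) = -6, so new z* = 642 − 6 = 636.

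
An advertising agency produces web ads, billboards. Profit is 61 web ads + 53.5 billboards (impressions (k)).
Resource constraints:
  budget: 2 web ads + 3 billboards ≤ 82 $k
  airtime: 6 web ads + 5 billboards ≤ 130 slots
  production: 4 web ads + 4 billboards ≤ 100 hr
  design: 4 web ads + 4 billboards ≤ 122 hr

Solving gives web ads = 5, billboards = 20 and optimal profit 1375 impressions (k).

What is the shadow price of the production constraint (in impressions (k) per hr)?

Binding: airtime and production. Non-binding: budget (12 unused), design (22 unused).
Since budget, design are not tight, their duals are 0.
Dual feasibility on the basic columns requires 6·y_airtime + 4·y_production = 61, 5·y_airtime + 4·y_production = 53.5.
→ y_airtime = 7.5 and y_production = 4.
Shadow price of production = 4.

4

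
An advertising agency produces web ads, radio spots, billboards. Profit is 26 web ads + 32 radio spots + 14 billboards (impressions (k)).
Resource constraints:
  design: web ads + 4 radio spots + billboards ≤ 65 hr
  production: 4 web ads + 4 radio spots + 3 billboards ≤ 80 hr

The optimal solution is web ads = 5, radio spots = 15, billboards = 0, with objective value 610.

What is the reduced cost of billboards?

-6

At the optimum: design uses 65 of 65 (binding); production uses 80 of 80 (binding).
Dual feasibility on the basic columns requires 1·y_design + 4·y_production = 26, 4·y_design + 4·y_production = 32.
→ y_design = 2 and y_production = 6.
Reduced cost of billboards: c₃ − yᵀa₃ = 14 − (2·1 + 6·3) = 14 − 20 = -6.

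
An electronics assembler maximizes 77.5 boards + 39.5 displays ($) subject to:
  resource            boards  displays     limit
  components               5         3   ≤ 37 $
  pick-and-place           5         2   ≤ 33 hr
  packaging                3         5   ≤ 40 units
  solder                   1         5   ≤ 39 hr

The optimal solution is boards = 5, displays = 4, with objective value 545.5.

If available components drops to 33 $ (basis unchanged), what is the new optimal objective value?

Binding: components and pick-and-place. Non-binding: packaging (5 unused), solder (14 unused).
Since packaging, solder are not tight, their duals are 0.
From A_Bᵀ y = c: 5·y_components + 5·y_pick-and-place = 77.5; 3·y_components + 2·y_pick-and-place = 39.5.
Solving: y_components = 8.5, y_pick-and-place = 7.
Δz = y_components·Δb = 8.5 × (-4) = -34, so new z* = 545.5 − 34 = 511.5.

511.5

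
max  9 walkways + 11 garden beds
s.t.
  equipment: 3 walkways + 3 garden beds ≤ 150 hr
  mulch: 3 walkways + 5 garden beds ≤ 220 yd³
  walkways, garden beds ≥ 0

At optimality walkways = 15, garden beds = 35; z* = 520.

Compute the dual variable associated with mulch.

1

At the optimum: equipment uses 150 of 150 (binding); mulch uses 220 of 220 (binding).
Dual feasibility on the basic columns requires 3·y_equipment + 3·y_mulch = 9, 3·y_equipment + 5·y_mulch = 11.
→ y_equipment = 2 and y_mulch = 1.
Shadow price of mulch = 1.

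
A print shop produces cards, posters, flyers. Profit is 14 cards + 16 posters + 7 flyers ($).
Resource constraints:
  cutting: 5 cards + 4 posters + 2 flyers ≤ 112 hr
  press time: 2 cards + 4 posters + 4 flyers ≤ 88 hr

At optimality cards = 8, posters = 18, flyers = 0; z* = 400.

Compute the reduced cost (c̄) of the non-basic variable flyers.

-5

Both cutting and press time are binding at x*.
Dual feasibility on the basic columns requires 5·y_cutting + 2·y_press time = 14, 4·y_cutting + 4·y_press time = 16.
Solving: y_cutting = 2, y_press time = 2.
Reduced cost of flyers: c₃ − yᵀa₃ = 7 − (2·2 + 2·4) = 7 − 12 = -5.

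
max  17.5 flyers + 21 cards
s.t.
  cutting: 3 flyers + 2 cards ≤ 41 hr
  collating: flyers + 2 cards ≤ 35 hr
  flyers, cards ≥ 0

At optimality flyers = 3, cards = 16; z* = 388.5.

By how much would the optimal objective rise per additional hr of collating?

7

Check each constraint at x*: cutting 41/41 (tight); collating 35/35 (tight).
Dual feasibility on the basic columns requires 3·y_cutting + 1·y_collating = 17.5, 2·y_cutting + 2·y_collating = 21.
Solving: y_cutting = 3.5, y_collating = 7.
Shadow price of collating = 7.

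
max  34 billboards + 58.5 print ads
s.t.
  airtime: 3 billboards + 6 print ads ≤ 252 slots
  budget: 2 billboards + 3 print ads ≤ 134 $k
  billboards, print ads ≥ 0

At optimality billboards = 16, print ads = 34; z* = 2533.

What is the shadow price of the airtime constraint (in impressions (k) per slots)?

5

Both airtime and budget are binding at x*.
The binding rows give the dual system: 3·y_airtime + 2·y_budget = 34 and 6·y_airtime + 3·y_budget = 58.5.
This yields shadow prices y_airtime = 5, y_budget = 9.5.
Shadow price of airtime = 5.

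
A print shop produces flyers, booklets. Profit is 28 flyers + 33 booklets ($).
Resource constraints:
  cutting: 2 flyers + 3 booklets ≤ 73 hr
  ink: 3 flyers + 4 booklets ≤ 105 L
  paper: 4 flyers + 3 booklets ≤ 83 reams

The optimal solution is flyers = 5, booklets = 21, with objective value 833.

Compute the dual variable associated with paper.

3

At the optimum: cutting uses 73 of 73 (binding); ink uses 99 of 105 (slack = 6); paper uses 83 of 83 (binding).
Slack constraints have shadow price 0 (complementary slackness).
Dual feasibility on the basic columns requires 2·y_cutting + 4·y_paper = 28, 3·y_cutting + 3·y_paper = 33.
This yields shadow prices y_cutting = 8, y_paper = 3.
Shadow price of paper = 3.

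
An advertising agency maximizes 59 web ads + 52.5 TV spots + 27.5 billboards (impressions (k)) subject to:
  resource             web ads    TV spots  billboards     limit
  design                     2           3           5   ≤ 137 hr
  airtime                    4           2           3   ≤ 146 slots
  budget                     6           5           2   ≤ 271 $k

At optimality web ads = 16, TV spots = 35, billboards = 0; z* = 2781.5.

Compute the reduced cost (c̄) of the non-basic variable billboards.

-3

At the optimum: design uses 137 of 137 (binding); airtime uses 134 of 146 (slack = 12); budget uses 271 of 271 (binding).
Slack constraints have shadow price 0 (complementary slackness).
From A_Bᵀ y = c: 2·y_design + 6·y_budget = 59; 3·y_design + 5·y_budget = 52.5.
→ y_design = 2.5 and y_budget = 9.
Reduced cost of billboards: c₃ − yᵀa₃ = 27.5 − (2.5·5 + 9·2) = 27.5 − 30.5 = -3.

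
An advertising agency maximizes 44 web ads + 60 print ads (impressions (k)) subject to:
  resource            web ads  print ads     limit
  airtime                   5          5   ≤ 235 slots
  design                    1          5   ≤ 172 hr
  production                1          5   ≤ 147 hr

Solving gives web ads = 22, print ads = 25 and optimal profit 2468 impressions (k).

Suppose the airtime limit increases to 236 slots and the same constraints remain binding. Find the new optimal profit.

Check each constraint at x*: airtime 235/235 (tight); design 147/172 (slack 25); production 147/147 (tight).
Since design is not tight, its dual is 0.
Dual feasibility on the basic columns requires 5·y_airtime + 1·y_production = 44, 5·y_airtime + 5·y_production = 60.
This yields shadow prices y_airtime = 8, y_production = 4.
Δz = y_airtime·Δb = 8 × (1) = 8, so new z* = 2468 + 8 = 2476.

2476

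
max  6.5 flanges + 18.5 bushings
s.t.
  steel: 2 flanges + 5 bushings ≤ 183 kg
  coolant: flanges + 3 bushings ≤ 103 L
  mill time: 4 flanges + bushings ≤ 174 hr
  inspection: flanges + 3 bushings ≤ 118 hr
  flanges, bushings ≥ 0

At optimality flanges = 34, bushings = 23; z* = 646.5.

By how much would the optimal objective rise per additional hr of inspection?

At the optimum: steel uses 183 of 183 (binding); coolant uses 103 of 103 (binding); mill time uses 159 of 174 (slack = 15); inspection uses 103 of 118 (slack = 15).
Slack constraints have shadow price 0 (complementary slackness).
From A_Bᵀ y = c: 2·y_steel + 1·y_coolant = 6.5; 5·y_steel + 3·y_coolant = 18.5.
Solving: y_steel = 1, y_coolant = 4.5.
Shadow price of inspection = 0.

0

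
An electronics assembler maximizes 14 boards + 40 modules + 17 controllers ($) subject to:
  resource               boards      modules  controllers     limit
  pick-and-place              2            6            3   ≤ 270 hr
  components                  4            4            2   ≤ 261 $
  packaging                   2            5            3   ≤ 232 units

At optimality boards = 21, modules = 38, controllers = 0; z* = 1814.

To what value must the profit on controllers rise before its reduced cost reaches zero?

Binding: pick-and-place and packaging. Non-binding: components (25 unused).
By complementary slackness, y = 0 for the non-binding constraint.
Dual feasibility on the basic columns requires 2·y_pick-and-place + 2·y_packaging = 14, 6·y_pick-and-place + 5·y_packaging = 40.
Solving: y_pick-and-place = 5, y_packaging = 2.
controllers enters the basis when its profit ≥ yᵀa₃ = 5·3 + 2·3 = 21.

21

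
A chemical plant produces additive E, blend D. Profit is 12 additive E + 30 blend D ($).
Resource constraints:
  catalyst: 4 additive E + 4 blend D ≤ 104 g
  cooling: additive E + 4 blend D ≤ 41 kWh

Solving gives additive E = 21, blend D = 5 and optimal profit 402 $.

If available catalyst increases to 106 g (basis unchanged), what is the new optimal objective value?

At the optimum: catalyst uses 104 of 104 (binding); cooling uses 41 of 41 (binding).
From A_Bᵀ y = c: 4·y_catalyst + 1·y_cooling = 12; 4·y_catalyst + 4·y_cooling = 30.
Solving: y_catalyst = 1.5, y_cooling = 6.
Δz = y_catalyst·Δb = 1.5 × (2) = 3, so new z* = 402 + 3 = 405.

405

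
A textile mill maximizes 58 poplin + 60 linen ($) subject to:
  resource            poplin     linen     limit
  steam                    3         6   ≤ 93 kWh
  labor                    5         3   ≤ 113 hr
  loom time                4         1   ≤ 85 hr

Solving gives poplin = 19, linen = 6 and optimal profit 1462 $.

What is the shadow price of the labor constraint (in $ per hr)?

Check each constraint at x*: steam 93/93 (tight); labor 113/113 (tight); loom time 82/85 (slack 3).
Since loom time is not tight, its dual is 0.
Dual feasibility on the basic columns requires 3·y_steam + 5·y_labor = 58, 6·y_steam + 3·y_labor = 60.
This yields shadow prices y_steam = 6, y_labor = 8.
Shadow price of labor = 8.

8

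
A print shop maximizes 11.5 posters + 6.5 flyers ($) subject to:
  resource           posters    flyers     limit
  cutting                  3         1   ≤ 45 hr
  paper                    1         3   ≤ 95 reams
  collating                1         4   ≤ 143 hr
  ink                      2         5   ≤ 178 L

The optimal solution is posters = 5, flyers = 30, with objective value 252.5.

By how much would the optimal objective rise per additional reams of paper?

Binding: cutting and paper. Non-binding: collating (18 unused), ink (18 unused).
Slack constraints have shadow price 0 (complementary slackness).
Dual feasibility on the basic columns requires 3·y_cutting + 1·y_paper = 11.5, 1·y_cutting + 3·y_paper = 6.5.
This yields shadow prices y_cutting = 3.5, y_paper = 1.
Shadow price of paper = 1.

1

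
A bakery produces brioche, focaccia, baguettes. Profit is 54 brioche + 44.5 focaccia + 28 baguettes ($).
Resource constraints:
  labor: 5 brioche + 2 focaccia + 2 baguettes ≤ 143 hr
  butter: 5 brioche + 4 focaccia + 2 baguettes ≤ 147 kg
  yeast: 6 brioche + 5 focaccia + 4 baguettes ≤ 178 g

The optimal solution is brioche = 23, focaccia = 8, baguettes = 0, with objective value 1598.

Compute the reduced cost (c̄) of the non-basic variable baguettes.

-4

At the optimum: labor uses 131 of 143 (slack = 12); butter uses 147 of 147 (binding); yeast uses 178 of 178 (binding).
Slack constraints have shadow price 0 (complementary slackness).
The binding rows give the dual system: 5·y_butter + 6·y_yeast = 54 and 4·y_butter + 5·y_yeast = 44.5.
This yields shadow prices y_butter = 3, y_yeast = 6.5.
Reduced cost of baguettes: c₃ − yᵀa₃ = 28 − (3·2 + 6.5·4) = 28 − 32 = -4.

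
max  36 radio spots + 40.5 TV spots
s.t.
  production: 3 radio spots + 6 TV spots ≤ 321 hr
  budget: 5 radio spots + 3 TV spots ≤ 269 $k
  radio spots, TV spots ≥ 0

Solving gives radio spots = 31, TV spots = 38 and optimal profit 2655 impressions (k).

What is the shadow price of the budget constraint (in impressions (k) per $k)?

4.5

Check each constraint at x*: production 321/321 (tight); budget 269/269 (tight).
The binding rows give the dual system: 3·y_production + 5·y_budget = 36 and 6·y_production + 3·y_budget = 40.5.
This yields shadow prices y_production = 4.5, y_budget = 4.5.
Shadow price of budget = 4.5.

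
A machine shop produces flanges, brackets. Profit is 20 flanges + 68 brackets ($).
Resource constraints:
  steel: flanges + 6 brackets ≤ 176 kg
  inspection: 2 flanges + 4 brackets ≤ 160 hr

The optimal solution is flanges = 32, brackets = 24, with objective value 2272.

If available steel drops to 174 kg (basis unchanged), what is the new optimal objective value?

At the optimum: steel uses 176 of 176 (binding); inspection uses 160 of 160 (binding).
The binding rows give the dual system: 1·y_steel + 2·y_inspection = 20 and 6·y_steel + 4·y_inspection = 68.
Solving: y_steel = 7, y_inspection = 6.5.
Δz = y_steel·Δb = 7 × (-2) = -14, so new z* = 2272 − 14 = 2258.

2258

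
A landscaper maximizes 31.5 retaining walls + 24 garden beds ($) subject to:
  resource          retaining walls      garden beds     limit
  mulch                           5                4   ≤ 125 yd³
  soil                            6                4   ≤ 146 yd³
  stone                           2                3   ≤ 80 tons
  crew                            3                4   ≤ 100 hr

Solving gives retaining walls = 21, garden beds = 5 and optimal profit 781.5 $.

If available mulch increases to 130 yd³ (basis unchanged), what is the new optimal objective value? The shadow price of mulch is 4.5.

Δb = 5, so new z* = 781.5 + (4.5)·(5) = 781.5 + 22.5 = 804.

804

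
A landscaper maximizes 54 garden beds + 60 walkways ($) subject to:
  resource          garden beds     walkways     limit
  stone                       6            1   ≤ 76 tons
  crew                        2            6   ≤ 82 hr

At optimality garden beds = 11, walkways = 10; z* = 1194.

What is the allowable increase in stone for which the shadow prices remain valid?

170

Binding constraints: stone, crew. The basis is B = [[6,1],[2,6]] with det 34.
Per unit increase in stone, x* moves by d = (0.1765, -0.0588).
The basis stays optimal until walkways reaches 0; allowable increase = 170 tons.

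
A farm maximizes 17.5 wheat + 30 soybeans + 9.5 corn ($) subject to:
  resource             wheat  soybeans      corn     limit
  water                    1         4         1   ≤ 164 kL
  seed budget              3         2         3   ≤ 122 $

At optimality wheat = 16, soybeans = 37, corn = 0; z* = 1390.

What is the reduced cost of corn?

-8

Both water and seed budget are binding at x*.
Dual feasibility on the basic columns requires 1·y_water + 3·y_seed budget = 17.5, 4·y_water + 2·y_seed budget = 30.
→ y_water = 5.5 and y_seed budget = 4.
Reduced cost of corn: c₃ − yᵀa₃ = 9.5 − (5.5·1 + 4·3) = 9.5 − 17.5 = -8.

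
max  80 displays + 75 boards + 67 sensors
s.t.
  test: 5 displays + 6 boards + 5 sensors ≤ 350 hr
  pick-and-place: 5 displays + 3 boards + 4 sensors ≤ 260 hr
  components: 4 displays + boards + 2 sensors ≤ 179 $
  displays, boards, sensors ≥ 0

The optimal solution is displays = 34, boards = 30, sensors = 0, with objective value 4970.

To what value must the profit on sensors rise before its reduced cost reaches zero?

73

At the optimum: test uses 350 of 350 (binding); pick-and-place uses 260 of 260 (binding); components uses 166 of 179 (slack = 13).
By complementary slackness, y = 0 for the non-binding constraint.
The binding rows give the dual system: 5·y_test + 5·y_pick-and-place = 80 and 6·y_test + 3·y_pick-and-place = 75.
Solving: y_test = 9, y_pick-and-place = 7.
sensors enters the basis when its profit ≥ yᵀa₃ = 9·5 + 7·4 = 73.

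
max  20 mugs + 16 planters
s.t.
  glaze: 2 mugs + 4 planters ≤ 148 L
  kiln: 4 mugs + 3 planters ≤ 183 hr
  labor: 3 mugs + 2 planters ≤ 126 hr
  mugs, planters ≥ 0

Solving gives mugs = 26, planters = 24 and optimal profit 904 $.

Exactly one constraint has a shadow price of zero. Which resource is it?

kiln

glaze: 148/148 (binding)
kiln: 176/183 (slack 7)
labor: 126/126 (binding)
By complementary slackness, a constraint with positive slack has shadow price 0 → kiln.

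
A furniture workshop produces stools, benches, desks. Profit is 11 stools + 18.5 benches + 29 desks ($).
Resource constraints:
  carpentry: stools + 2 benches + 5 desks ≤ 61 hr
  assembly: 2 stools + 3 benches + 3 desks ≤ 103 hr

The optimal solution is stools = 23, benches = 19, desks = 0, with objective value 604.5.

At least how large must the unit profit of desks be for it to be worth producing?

Both carpentry and assembly are binding at x*.
The binding rows give the dual system: 1·y_carpentry + 2·y_assembly = 11 and 2·y_carpentry + 3·y_assembly = 18.5.
Solving: y_carpentry = 4, y_assembly = 3.5.
desks enters the basis when its profit ≥ yᵀa₃ = 4·5 + 3.5·3 = 30.5.

30.5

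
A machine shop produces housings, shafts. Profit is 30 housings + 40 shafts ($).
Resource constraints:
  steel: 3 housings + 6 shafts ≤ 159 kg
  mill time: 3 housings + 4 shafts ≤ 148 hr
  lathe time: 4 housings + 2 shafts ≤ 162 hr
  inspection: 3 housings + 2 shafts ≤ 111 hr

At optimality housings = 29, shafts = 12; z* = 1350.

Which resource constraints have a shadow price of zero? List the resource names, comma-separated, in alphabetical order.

steel: 159/159 (binding)
mill time: 135/148 (slack 13)
lathe time: 140/162 (slack 22)
inspection: 111/111 (binding)
By complementary slackness, a constraint with positive slack has shadow price 0 → lathe time, mill time.

lathe time, mill time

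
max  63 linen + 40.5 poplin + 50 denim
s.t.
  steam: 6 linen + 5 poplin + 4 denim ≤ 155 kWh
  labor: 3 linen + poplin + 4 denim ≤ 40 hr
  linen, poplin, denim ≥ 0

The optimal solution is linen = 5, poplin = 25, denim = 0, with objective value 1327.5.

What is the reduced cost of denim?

Check each constraint at x*: steam 155/155 (tight); labor 40/40 (tight).
Dual feasibility on the basic columns requires 6·y_steam + 3·y_labor = 63, 5·y_steam + 1·y_labor = 40.5.
This yields shadow prices y_steam = 6.5, y_labor = 8.
Reduced cost of denim: c₃ − yᵀa₃ = 50 − (6.5·4 + 8·4) = 50 − 58 = -8.

-8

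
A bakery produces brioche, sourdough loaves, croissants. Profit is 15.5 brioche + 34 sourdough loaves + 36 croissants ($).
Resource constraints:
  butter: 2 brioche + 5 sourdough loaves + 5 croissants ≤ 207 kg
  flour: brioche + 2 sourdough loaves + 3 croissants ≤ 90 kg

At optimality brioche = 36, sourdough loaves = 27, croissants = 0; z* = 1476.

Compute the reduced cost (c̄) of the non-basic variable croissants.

Both butter and flour are binding at x*.
Dual feasibility on the basic columns requires 2·y_butter + 1·y_flour = 15.5, 5·y_butter + 2·y_flour = 34.
Solving: y_butter = 3, y_flour = 9.5.
Reduced cost of croissants: c₃ − yᵀa₃ = 36 − (3·5 + 9.5·3) = 36 − 43.5 = -7.5.

-7.5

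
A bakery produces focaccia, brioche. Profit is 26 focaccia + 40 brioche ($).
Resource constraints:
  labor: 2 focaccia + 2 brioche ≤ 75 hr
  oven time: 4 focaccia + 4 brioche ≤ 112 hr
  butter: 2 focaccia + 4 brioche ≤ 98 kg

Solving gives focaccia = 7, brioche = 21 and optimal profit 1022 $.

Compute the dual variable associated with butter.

7

Check each constraint at x*: labor 56/75 (slack 19); oven time 112/112 (tight); butter 98/98 (tight).
Slack constraints have shadow price 0 (complementary slackness).
Dual feasibility on the basic columns requires 4·y_oven time + 2·y_butter = 26, 4·y_oven time + 4·y_butter = 40.
→ y_oven time = 3 and y_butter = 7.
Shadow price of butter = 7.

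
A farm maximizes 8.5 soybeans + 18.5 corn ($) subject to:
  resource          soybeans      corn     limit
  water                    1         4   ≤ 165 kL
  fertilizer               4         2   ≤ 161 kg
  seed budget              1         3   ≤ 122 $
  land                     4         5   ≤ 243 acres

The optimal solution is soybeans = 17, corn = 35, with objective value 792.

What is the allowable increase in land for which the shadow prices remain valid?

16.1

Binding constraints: seed budget, land. The basis is B = [[1,3],[4,5]] with det -7.
Per unit increase in land, x* moves by d = (0.4286, -0.1429).
The basis stays optimal until fertilizer becomes binding; allowable increase = 16.1 acres.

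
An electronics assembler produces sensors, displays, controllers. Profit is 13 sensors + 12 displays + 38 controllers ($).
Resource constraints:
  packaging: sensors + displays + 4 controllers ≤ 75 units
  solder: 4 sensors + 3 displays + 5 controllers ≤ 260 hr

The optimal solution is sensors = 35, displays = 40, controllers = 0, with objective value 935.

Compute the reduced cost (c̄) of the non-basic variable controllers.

-3

Both packaging and solder are binding at x*.
From A_Bᵀ y = c: 1·y_packaging + 4·y_solder = 13; 1·y_packaging + 3·y_solder = 12.
→ y_packaging = 9 and y_solder = 1.
Reduced cost of controllers: c₃ − yᵀa₃ = 38 − (9·4 + 1·5) = 38 − 41 = -3.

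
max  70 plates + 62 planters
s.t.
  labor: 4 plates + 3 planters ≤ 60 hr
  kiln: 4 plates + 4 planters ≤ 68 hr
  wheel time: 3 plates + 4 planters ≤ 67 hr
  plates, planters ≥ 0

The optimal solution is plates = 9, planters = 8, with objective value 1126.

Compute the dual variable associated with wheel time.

At the optimum: labor uses 60 of 60 (binding); kiln uses 68 of 68 (binding); wheel time uses 59 of 67 (slack = 8).
Slack constraints have shadow price 0 (complementary slackness).
Dual feasibility on the basic columns requires 4·y_labor + 4·y_kiln = 70, 3·y_labor + 4·y_kiln = 62.
This yields shadow prices y_labor = 8, y_kiln = 9.5.
Shadow price of wheel time = 0.

0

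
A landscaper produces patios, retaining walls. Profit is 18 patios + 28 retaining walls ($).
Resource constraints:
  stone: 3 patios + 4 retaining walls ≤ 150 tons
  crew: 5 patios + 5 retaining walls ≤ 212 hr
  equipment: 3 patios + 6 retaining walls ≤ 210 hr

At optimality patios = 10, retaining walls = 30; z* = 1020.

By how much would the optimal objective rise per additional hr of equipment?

Binding: stone and equipment. Non-binding: crew (12 unused).
By complementary slackness, y = 0 for the non-binding constraint.
From A_Bᵀ y = c: 3·y_stone + 3·y_equipment = 18; 4·y_stone + 6·y_equipment = 28.
Solving: y_stone = 4, y_equipment = 2.
Shadow price of equipment = 2.

2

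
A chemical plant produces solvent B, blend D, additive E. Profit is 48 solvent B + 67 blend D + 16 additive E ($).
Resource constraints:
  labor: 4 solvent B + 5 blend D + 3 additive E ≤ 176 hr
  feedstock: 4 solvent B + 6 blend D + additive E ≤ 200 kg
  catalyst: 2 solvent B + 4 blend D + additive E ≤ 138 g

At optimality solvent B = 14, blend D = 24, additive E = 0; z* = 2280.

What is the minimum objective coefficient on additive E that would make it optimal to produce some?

Binding: labor and feedstock. Non-binding: catalyst (14 unused).
Since catalyst is not tight, its dual is 0.
Dual feasibility on the basic columns requires 4·y_labor + 4·y_feedstock = 48, 5·y_labor + 6·y_feedstock = 67.
This yields shadow prices y_labor = 5, y_feedstock = 7.
additive E enters the basis when its profit ≥ yᵀa₃ = 5·3 + 7·1 = 22.

22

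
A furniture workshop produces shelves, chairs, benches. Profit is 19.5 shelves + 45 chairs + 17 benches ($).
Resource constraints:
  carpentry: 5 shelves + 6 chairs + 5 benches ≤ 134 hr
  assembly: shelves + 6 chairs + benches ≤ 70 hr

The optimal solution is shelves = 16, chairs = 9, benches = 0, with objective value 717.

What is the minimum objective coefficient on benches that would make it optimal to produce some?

19.5

At the optimum: carpentry uses 134 of 134 (binding); assembly uses 70 of 70 (binding).
Dual feasibility on the basic columns requires 5·y_carpentry + 1·y_assembly = 19.5, 6·y_carpentry + 6·y_assembly = 45.
This yields shadow prices y_carpentry = 3, y_assembly = 4.5.
benches enters the basis when its profit ≥ yᵀa₃ = 3·5 + 4.5·1 = 19.5.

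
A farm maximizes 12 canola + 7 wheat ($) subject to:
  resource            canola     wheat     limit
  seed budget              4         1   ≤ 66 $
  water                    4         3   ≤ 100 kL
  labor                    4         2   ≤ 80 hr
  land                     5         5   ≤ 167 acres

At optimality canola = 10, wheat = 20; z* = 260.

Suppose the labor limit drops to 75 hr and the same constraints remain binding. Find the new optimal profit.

250

At the optimum: seed budget uses 60 of 66 (slack = 6); water uses 100 of 100 (binding); labor uses 80 of 80 (binding); land uses 150 of 167 (slack = 17).
Since seed budget, land are not tight, their duals are 0.
The binding rows give the dual system: 4·y_water + 4·y_labor = 12 and 3·y_water + 2·y_labor = 7.
This yields shadow prices y_water = 1, y_labor = 2.
Δz = y_labor·Δb = 2 × (-5) = -10, so new z* = 260 − 10 = 250.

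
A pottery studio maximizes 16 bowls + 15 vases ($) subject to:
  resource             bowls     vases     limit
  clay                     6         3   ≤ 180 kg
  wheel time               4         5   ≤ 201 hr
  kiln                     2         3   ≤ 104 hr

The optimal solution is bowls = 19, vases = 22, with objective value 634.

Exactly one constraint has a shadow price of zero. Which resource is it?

wheel time

clay: 180/180 (binding)
wheel time: 186/201 (slack 15)
kiln: 104/104 (binding)
By complementary slackness, a constraint with positive slack has shadow price 0 → wheel time.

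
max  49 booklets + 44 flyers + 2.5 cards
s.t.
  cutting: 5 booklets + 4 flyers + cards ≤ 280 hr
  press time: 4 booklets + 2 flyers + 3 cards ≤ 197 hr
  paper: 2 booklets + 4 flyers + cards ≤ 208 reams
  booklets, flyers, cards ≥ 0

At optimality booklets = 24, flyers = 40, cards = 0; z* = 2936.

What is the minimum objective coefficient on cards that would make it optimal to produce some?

11

Binding: cutting and paper. Non-binding: press time (21 unused).
By complementary slackness, y = 0 for the non-binding constraint.
The binding rows give the dual system: 5·y_cutting + 2·y_paper = 49 and 4·y_cutting + 4·y_paper = 44.
→ y_cutting = 9 and y_paper = 2.
cards enters the basis when its profit ≥ yᵀa₃ = 9·1 + 2·1 = 11.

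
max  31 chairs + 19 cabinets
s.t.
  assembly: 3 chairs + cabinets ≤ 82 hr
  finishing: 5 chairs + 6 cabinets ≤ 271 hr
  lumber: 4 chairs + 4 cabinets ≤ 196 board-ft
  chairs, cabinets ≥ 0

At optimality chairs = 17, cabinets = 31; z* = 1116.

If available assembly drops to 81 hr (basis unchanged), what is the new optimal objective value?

1109

Check each constraint at x*: assembly 82/82 (tight); finishing 271/271 (tight); lumber 192/196 (slack 4).
Slack constraints have shadow price 0 (complementary slackness).
Dual feasibility on the basic columns requires 3·y_assembly + 5·y_finishing = 31, 1·y_assembly + 6·y_finishing = 19.
→ y_assembly = 7 and y_finishing = 2.
Δz = y_assembly·Δb = 7 × (-1) = -7, so new z* = 1116 − 7 = 1109.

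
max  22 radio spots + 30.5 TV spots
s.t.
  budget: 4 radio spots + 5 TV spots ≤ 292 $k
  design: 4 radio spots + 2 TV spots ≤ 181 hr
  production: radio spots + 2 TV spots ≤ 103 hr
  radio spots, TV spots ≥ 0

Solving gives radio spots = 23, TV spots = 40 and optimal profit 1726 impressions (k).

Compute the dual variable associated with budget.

4.5

Check each constraint at x*: budget 292/292 (tight); design 172/181 (slack 9); production 103/103 (tight).
By complementary slackness, y = 0 for the non-binding constraint.
Dual feasibility on the basic columns requires 4·y_budget + 1·y_production = 22, 5·y_budget + 2·y_production = 30.5.
Solving: y_budget = 4.5, y_production = 4.
Shadow price of budget = 4.5.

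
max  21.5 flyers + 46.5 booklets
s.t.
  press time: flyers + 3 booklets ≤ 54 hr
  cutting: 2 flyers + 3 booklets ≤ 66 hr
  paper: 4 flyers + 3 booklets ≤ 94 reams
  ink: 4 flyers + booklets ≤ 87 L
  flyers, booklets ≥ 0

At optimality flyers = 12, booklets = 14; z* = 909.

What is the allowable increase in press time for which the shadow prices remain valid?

12

Binding constraints: press time, cutting. The basis is B = [[1,3],[2,3]] with det -3.
Per unit increase in press time, x* moves by d = (-1, 0.6667).
The basis stays optimal until flyers reaches 0; allowable increase = 12 hr.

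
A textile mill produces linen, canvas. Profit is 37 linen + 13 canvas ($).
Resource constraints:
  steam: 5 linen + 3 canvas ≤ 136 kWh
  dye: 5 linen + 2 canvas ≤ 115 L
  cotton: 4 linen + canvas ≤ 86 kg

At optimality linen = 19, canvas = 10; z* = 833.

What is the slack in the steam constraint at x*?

steam used = 5·19 + 3·10 = 125; slack = 136 − 125 = 11.

11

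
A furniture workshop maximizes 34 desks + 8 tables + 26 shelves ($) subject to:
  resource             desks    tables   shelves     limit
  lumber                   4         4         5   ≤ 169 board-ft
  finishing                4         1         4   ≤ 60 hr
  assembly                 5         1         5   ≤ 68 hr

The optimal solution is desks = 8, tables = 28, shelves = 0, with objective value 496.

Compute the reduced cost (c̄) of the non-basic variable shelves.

-8

Check each constraint at x*: lumber 144/169 (slack 25); finishing 60/60 (tight); assembly 68/68 (tight).
Since lumber is not tight, its dual is 0.
From A_Bᵀ y = c: 4·y_finishing + 5·y_assembly = 34; 1·y_finishing + 1·y_assembly = 8.
This yields shadow prices y_finishing = 6, y_assembly = 2.
Reduced cost of shelves: c₃ − yᵀa₃ = 26 − (6·4 + 2·5) = 26 − 34 = -8.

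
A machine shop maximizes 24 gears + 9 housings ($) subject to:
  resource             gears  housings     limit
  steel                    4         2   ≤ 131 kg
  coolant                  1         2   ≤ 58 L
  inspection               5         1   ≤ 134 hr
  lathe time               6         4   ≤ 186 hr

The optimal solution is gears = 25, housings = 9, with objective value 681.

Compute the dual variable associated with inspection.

At the optimum: steel uses 118 of 131 (slack = 13); coolant uses 43 of 58 (slack = 15); inspection uses 134 of 134 (binding); lathe time uses 186 of 186 (binding).
Slack constraints have shadow price 0 (complementary slackness).
From A_Bᵀ y = c: 5·y_inspection + 6·y_lathe time = 24; 1·y_inspection + 4·y_lathe time = 9.
Solving: y_inspection = 3, y_lathe time = 1.5.
Shadow price of inspection = 3.

3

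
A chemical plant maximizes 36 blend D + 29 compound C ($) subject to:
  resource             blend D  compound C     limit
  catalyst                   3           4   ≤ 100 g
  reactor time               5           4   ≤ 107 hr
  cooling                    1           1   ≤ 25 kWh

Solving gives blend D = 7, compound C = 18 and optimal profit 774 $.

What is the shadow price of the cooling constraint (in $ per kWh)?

1

Check each constraint at x*: catalyst 93/100 (slack 7); reactor time 107/107 (tight); cooling 25/25 (tight).
Since catalyst is not tight, its dual is 0.
Dual feasibility on the basic columns requires 5·y_reactor time + 1·y_cooling = 36, 4·y_reactor time + 1·y_cooling = 29.
→ y_reactor time = 7 and y_cooling = 1.
Shadow price of cooling = 1.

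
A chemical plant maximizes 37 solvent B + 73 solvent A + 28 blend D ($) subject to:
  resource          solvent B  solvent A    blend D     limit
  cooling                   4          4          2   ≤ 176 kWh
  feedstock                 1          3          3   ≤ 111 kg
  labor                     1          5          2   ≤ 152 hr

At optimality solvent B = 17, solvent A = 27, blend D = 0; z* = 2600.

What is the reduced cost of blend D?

At the optimum: cooling uses 176 of 176 (binding); feedstock uses 98 of 111 (slack = 13); labor uses 152 of 152 (binding).
Slack constraints have shadow price 0 (complementary slackness).
The binding rows give the dual system: 4·y_cooling + 1·y_labor = 37 and 4·y_cooling + 5·y_labor = 73.
Solving: y_cooling = 7, y_labor = 9.
Reduced cost of blend D: c₃ − yᵀa₃ = 28 − (7·2 + 9·2) = 28 − 32 = -4.

-4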